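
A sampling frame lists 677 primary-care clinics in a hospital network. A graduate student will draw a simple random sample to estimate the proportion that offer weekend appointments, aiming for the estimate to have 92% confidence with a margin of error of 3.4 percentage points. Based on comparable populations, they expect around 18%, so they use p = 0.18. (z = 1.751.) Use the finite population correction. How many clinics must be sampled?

249

Unadjusted: n₀ = 1.751² × 0.18 × 0.82 / 0.034² ≈ 391.47, so n₀ = 392.
Finite population correction with N = 677: n = n₀ / (1 + (n₀−1)/N) = 392 / (1 + 391/677) = 392 / 1.5775 ≈ 248.49.
Rounding up, n = 249.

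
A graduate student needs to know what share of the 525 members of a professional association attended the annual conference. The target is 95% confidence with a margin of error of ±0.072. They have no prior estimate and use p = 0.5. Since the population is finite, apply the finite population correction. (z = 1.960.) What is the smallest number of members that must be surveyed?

138

Unadjusted: n₀ = 1.960² × 0.50 × 0.50 / 0.072² ≈ 185.26, so n₀ = 186.
Finite population correction with N = 525: n = n₀ / (1 + (n₀−1)/N) = 186 / (1 + 185/525) = 186 / 1.3524 ≈ 137.54.
Rounding up, n = 138.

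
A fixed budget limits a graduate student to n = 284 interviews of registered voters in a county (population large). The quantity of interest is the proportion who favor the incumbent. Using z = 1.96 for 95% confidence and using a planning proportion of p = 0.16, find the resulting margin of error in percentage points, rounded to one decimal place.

4.3

SE(p̂) = √[p(1−p)/n] = √[0.1344/284] = 0.02175.
E = z × SE = 1.96 × 0.02175 = 0.04264, or 4.3 percentage points.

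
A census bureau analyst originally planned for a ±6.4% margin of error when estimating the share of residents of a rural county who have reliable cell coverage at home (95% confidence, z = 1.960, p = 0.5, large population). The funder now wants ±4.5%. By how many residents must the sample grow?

At ±6.4%: n = 1.960² × 0.2500 / 0.064² ≈ 234.47 → 235.
At ±4.5%: n = 1.960² × 0.2500 / 0.045² ≈ 474.27 → 475.
Additional respondents: 475 − 235 = 240.

240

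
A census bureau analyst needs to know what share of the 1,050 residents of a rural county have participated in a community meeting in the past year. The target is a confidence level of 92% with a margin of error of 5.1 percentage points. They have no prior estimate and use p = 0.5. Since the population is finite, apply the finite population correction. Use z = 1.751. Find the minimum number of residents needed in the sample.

Unadjusted: n₀ = 1.751² × 0.50 × 0.50 / 0.051² ≈ 294.69, so n₀ = 295.
Finite population correction with N = 1,050: n = n₀ / (1 + (n₀−1)/N) = 295 / (1 + 294/1050) = 295 / 1.2800 ≈ 230.47.
Rounding up, n = 231.

231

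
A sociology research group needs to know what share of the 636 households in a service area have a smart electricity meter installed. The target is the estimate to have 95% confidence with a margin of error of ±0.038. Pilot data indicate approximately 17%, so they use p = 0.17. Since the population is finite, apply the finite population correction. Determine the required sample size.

237

For 95% confidence, z = 1.96.
Unadjusted: n₀ = 1.96² × 0.17 × 0.83 / 0.038² ≈ 375.38, so n₀ = 376.
Finite population correction with N = 636: n = n₀ / (1 + (n₀−1)/N) = 376 / (1 + 375/636) = 376 / 1.5896 ≈ 236.53.
Rounding up, n = 237.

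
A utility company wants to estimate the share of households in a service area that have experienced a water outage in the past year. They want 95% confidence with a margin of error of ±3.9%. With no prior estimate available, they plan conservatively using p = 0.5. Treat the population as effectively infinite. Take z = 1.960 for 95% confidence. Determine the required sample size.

With p = 0.5, p(1−p) = 0.25.
n = z²·p(1−p)/E² = 1.960² × 0.2500 / 0.039² = 3.8416 × 0.2500 / 0.001521 ≈ 631.43.
Rounding up gives n = 632.

632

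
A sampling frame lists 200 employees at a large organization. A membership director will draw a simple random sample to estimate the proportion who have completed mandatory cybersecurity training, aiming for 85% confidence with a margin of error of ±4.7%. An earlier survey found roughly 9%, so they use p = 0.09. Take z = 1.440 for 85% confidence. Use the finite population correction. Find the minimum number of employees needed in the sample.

56

Unadjusted: n₀ = 1.440² × 0.09 × 0.91 / 0.047² ≈ 76.88, so n₀ = 77.
Finite population correction with N = 200: n = n₀ / (1 + (n₀−1)/N) = 77 / (1 + 76/200) = 77 / 1.3800 ≈ 55.80.
Rounding up, n = 56.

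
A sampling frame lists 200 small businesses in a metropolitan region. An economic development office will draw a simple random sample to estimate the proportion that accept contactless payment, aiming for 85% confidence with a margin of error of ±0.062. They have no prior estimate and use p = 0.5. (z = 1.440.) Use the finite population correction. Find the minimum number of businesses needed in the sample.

81

Unadjusted: n₀ = 1.440² × 0.50 × 0.50 / 0.062² ≈ 134.86, so n₀ = 135.
Finite population correction with N = 200: n = n₀ / (1 + (n₀−1)/N) = 135 / (1 + 134/200) = 135 / 1.6700 ≈ 80.84.
Rounding up, n = 81.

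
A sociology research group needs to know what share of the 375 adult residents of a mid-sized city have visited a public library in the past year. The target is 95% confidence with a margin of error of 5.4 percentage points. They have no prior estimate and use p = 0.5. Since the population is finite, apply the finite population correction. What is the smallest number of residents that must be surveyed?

For 95% confidence, z = 1.960.
Unadjusted: n₀ = 1.960² × 0.50 × 0.50 / 0.054² ≈ 329.36, so n₀ = 330.
Finite population correction with N = 375: n = n₀ / (1 + (n₀−1)/N) = 330 / (1 + 329/375) = 330 / 1.8773 ≈ 175.78.
Rounding up, n = 176.

176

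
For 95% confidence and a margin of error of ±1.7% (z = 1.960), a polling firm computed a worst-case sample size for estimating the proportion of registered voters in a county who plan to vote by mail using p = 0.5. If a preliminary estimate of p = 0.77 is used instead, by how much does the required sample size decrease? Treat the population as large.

969

Conservative (p = 0.5): n = 1.960² × 0.25 / 0.017² ≈ 3323.18 → 3324.
Using p = 0.77: p(1−p) = 0.1771, so n = 1.960² × 0.1771 / 0.017² ≈ 2354.14 → 2355.
Reduction: 3324 − 2355 = 969.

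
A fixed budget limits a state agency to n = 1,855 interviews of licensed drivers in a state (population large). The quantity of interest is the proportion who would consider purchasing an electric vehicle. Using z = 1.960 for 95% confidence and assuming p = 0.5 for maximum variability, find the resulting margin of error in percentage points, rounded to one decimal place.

2.3

SE(p̂) = √[p(1−p)/n] = √[0.2500/1855] = 0.01161.
E = z × SE = 1.960 × 0.01161 = 0.02275, or 2.3 percentage points.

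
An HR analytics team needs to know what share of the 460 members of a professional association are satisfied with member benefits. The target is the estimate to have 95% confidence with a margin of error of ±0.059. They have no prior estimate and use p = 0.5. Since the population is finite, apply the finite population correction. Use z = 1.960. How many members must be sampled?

173

Unadjusted: n₀ = 1.960² × 0.50 × 0.50 / 0.059² ≈ 275.90, so n₀ = 276.
Finite population correction with N = 460: n = n₀ / (1 + (n₀−1)/N) = 276 / (1 + 275/460) = 276 / 1.5978 ≈ 172.73.
Rounding up, n = 173.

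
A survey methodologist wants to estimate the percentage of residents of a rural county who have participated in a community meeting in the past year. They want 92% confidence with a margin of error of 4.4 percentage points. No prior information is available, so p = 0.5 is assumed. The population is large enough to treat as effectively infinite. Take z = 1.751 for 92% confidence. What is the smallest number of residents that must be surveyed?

396

With p = 0.5, p(1−p) = 0.25.
n = z²·p(1−p)/E² = 1.751² × 0.2500 / 0.044² = 3.0660 × 0.2500 / 0.001936 ≈ 395.92.
Rounding up gives n = 396.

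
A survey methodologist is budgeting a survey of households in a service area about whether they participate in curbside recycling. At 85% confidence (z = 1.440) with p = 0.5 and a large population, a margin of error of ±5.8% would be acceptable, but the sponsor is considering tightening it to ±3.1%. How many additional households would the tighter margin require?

At ±5.8%: n = 1.440² × 0.2500 / 0.058² ≈ 154.10 → 155.
At ±3.1%: n = 1.440² × 0.2500 / 0.031² ≈ 539.44 → 540.
Additional respondents: 540 − 155 = 385.

385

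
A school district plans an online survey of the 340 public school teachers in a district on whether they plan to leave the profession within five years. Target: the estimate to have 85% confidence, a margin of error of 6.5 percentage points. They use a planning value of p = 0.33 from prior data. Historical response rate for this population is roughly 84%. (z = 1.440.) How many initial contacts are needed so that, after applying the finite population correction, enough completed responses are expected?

99

Completed interviews needed (unadjusted): n₀ = 1.440² × 0.2211 / 0.065² ≈ 108.51 → 109.
FPC for N = 340: n = 109 / (1 + 108/340) = 109 / 1.3176 ≈ 82.72 → 83.
At an 84% response rate, contacts needed = 83 / 0.84 ≈ 98.81 → 99.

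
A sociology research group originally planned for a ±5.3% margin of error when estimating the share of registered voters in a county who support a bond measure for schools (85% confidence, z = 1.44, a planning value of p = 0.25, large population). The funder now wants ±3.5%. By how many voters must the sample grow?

179

At ±5.3%: n = 1.44² × 0.1875 / 0.053² ≈ 138.41 → 139.
At ±3.5%: n = 1.44² × 0.1875 / 0.035² ≈ 317.39 → 318.
Additional respondents: 318 − 139 = 179.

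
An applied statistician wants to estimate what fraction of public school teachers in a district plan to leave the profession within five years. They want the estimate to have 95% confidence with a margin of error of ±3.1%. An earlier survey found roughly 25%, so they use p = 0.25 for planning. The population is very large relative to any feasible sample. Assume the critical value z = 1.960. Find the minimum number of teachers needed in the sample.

750

With p = 0.25, p(1−p) = 0.1875.
n = z²·p(1−p)/E² = 1.960² × 0.1875 / 0.031² = 3.8416 × 0.1875 / 0.000961 ≈ 749.53.
Rounding up gives n = 750.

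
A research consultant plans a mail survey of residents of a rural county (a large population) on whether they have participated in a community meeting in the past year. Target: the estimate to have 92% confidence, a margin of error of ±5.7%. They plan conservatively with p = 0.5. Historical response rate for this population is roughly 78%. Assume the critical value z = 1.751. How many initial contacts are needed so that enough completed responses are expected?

303

Completed interviews needed: n₀ = 1.751² × 0.2500 / 0.057² ≈ 235.92 → 236.
At a 78% response rate, contacts needed = 236 / 0.78 ≈ 302.56 → 303.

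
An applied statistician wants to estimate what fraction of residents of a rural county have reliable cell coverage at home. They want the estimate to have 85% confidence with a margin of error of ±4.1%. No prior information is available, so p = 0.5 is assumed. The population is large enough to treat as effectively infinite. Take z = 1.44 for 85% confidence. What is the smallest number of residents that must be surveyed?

309

With p = 0.5, p(1−p) = 0.25.
n = z²·p(1−p)/E² = 1.44² × 0.2500 / 0.041² = 2.0736 × 0.2500 / 0.001681 ≈ 308.39.
Rounding up gives n = 309.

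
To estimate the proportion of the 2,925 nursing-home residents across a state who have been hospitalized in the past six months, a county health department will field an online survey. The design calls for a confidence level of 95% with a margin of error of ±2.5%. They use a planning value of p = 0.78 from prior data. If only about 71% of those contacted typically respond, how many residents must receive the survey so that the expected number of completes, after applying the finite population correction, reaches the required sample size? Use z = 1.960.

1093

Completed interviews needed (unadjusted): n₀ = 1.960² × 0.1716 / 0.025² ≈ 1054.75 → 1055.
FPC for N = 2,925: n = 1055 / (1 + 1054/2925) = 1055 / 1.3603 ≈ 775.54 → 776.
At a 71% response rate, contacts needed = 776 / 0.71 ≈ 1092.96 → 1093.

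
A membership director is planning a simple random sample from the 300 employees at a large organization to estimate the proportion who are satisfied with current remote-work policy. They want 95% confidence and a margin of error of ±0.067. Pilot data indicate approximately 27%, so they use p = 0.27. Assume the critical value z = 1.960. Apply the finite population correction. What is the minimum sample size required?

109

Unadjusted: n₀ = 1.960² × 0.27 × 0.73 / 0.067² ≈ 168.67, so n₀ = 169.
Finite population correction with N = 300: n = n₀ / (1 + (n₀−1)/N) = 169 / (1 + 168/300) = 169 / 1.5600 ≈ 108.33.
Rounding up, n = 109.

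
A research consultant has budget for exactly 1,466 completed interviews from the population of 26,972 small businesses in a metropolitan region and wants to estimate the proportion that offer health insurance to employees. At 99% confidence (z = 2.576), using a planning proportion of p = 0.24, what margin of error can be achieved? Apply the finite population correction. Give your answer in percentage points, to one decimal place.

Finite-population factor: (N−n)/(N−1) = (26972−1466)/(26972−1) = 0.9457.
SE(p̂) = √[p(1−p)/n · (N−n)/(N−1)] = √[0.1824/1466 × 0.9457] = 0.01085.
E = z × SE = 2.576 × 0.01085 = 0.02794 ≈ 2.8 percentage points.

2.8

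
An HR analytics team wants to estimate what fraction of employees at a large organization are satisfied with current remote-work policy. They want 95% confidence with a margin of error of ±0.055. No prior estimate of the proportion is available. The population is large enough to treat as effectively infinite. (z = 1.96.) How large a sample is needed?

With no prior estimate, use p = 0.5, giving p(1−p) = 0.25.
n = z²·p(1−p)/E² = 1.96² × 0.2500 / 0.055² = 3.8416 × 0.2500 / 0.003025 ≈ 317.49.
Rounding up gives n = 318.

318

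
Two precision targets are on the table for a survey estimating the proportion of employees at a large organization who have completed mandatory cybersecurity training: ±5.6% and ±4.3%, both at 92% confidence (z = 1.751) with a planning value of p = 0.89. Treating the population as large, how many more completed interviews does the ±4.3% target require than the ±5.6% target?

At ±5.6%: n = 1.751² × 0.0979 / 0.056² ≈ 95.71 → 96.
At ±4.3%: n = 1.751² × 0.0979 / 0.043² ≈ 162.34 → 163.
Additional respondents: 163 − 96 = 67.

67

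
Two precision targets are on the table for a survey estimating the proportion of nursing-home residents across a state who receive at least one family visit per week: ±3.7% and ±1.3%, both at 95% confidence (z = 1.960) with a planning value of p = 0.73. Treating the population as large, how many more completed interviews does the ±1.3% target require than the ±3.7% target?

3927

At ±3.7%: n = 1.960² × 0.1971 / 0.037² ≈ 553.09 → 554.
At ±1.3%: n = 1.960² × 0.1971 / 0.013² ≈ 4480.35 → 4481.
Additional respondents: 4481 − 554 = 3927.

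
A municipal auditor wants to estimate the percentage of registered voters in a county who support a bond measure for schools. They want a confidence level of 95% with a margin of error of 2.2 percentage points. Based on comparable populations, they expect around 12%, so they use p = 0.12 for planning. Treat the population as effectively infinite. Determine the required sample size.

839

For 95% confidence, z = 1.96.
With p = 0.12, p(1−p) = 0.1056.
n = z²·p(1−p)/E² = 1.96² × 0.1056 / 0.022² = 3.8416 × 0.1056 / 0.000484 ≈ 838.17.
Rounding up gives n = 839.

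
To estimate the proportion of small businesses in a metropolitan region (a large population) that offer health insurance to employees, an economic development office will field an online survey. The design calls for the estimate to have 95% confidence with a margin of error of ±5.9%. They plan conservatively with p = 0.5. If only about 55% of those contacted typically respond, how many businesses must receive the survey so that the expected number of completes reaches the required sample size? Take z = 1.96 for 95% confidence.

502

Completed interviews needed: n₀ = 1.96² × 0.2500 / 0.059² ≈ 275.90 → 276.
At a 55% response rate, contacts needed = 276 / 0.55 ≈ 501.82 → 502.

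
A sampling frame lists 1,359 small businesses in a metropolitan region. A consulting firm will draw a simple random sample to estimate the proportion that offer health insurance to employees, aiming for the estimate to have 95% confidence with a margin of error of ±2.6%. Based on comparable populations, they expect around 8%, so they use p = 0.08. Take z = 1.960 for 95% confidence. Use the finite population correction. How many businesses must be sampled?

Unadjusted: n₀ = 1.960² × 0.08 × 0.92 / 0.026² ≈ 418.26, so n₀ = 419.
Finite population correction with N = 1,359: n = n₀ / (1 + (n₀−1)/N) = 419 / (1 + 418/1359) = 419 / 1.3076 ≈ 320.44.
Rounding up, n = 321.

321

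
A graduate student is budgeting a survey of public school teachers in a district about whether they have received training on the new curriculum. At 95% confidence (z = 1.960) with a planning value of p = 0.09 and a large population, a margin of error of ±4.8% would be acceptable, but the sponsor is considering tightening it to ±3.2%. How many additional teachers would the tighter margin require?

At ±4.8%: n = 1.960² × 0.0819 / 0.048² ≈ 136.56 → 137.
At ±3.2%: n = 1.960² × 0.0819 / 0.032² ≈ 307.25 → 308.
Additional respondents: 308 − 137 = 171.

171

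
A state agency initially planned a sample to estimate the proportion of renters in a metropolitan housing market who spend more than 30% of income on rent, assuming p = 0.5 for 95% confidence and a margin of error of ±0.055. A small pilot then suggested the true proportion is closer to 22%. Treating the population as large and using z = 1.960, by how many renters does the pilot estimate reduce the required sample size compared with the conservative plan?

Conservative (p = 0.5): n = 1.960² × 0.25 / 0.055² ≈ 317.49 → 318.
Using p = 0.22: p(1−p) = 0.1716, so n = 1.960² × 0.1716 / 0.055² ≈ 217.92 → 218.
Reduction: 318 − 218 = 100.

100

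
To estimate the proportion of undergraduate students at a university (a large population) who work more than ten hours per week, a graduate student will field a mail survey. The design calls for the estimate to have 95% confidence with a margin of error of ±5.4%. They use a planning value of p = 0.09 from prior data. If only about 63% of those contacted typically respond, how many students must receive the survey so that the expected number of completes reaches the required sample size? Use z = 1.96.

172

Completed interviews needed: n₀ = 1.96² × 0.0819 / 0.054² ≈ 107.90 → 108.
At a 63% response rate, contacts needed = 108 / 0.63 ≈ 171.43 → 172.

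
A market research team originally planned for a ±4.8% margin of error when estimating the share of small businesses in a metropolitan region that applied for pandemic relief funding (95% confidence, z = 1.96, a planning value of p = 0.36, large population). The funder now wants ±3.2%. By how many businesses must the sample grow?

480

At ±4.8%: n = 1.96² × 0.2304 / 0.048² ≈ 384.16 → 385.
At ±3.2%: n = 1.96² × 0.2304 / 0.032² ≈ 864.36 → 865.
Additional respondents: 865 − 385 = 480.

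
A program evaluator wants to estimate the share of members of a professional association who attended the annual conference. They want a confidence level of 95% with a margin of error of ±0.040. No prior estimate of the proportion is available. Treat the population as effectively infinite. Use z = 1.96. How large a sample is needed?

With no prior estimate, use p = 0.5, giving p(1−p) = 0.25.
n = z²·p(1−p)/E² = 1.96² × 0.2500 / 0.040² = 3.8416 × 0.2500 / 0.001600 ≈ 600.25.
Rounding up gives n = 601.

601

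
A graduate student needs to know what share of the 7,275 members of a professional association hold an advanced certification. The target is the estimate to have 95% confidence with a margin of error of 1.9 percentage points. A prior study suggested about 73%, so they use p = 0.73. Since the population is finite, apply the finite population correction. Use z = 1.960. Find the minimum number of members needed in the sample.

1629

Unadjusted: n₀ = 1.960² × 0.73 × 0.27 / 0.019² ≈ 2097.45, so n₀ = 2098.
Finite population correction with N = 7,275: n = n₀ / (1 + (n₀−1)/N) = 2098 / (1 + 2097/7275) = 2098 / 1.2882 ≈ 1628.57.
Rounding up, n = 1629.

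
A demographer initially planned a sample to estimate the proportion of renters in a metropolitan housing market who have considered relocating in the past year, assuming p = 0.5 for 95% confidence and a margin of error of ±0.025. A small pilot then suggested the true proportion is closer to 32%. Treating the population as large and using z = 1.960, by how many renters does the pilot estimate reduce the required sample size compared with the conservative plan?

199

Conservative (p = 0.5): n = 1.960² × 0.25 / 0.025² ≈ 1536.64 → 1537.
Using p = 0.32: p(1−p) = 0.2176, so n = 1.960² × 0.2176 / 0.025² ≈ 1337.49 → 1338.
Reduction: 1537 − 1338 = 199.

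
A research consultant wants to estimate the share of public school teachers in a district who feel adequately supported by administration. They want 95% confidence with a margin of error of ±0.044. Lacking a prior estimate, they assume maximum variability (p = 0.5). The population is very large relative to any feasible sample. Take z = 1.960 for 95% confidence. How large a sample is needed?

497

With p = 0.5, p(1−p) = 0.25.
n = z²·p(1−p)/E² = 1.960² × 0.2500 / 0.044² = 3.8416 × 0.2500 / 0.001936 ≈ 496.07.
Rounding up gives n = 497.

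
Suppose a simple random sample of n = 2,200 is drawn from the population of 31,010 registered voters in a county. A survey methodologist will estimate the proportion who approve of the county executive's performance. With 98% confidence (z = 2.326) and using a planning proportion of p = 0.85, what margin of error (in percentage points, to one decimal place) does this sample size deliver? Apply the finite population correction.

Finite-population factor: (N−n)/(N−1) = (31010−2200)/(31010−1) = 0.9291.
SE(p̂) = √[p(1−p)/n · (N−n)/(N−1)] = √[0.1275/2200 × 0.9291] = 0.00734.
E = z × SE = 2.326 × 0.00734 = 0.01707 ≈ 1.7 percentage points.

1.7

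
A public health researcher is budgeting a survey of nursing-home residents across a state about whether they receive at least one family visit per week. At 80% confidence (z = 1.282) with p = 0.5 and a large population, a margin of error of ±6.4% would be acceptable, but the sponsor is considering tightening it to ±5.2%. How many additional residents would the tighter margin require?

51

At ±6.4%: n = 1.282² × 0.2500 / 0.064² ≈ 100.31 → 101.
At ±5.2%: n = 1.282² × 0.2500 / 0.052² ≈ 151.95 → 152.
Additional respondents: 152 − 101 = 51.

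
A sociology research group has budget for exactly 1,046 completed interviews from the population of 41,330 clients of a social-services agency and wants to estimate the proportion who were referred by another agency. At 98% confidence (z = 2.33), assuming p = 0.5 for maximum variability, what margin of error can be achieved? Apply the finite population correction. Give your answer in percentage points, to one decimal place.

Finite-population factor: (N−n)/(N−1) = (41330−1046)/(41330−1) = 0.9747.
SE(p̂) = √[p(1−p)/n · (N−n)/(N−1)] = √[0.2500/1046 × 0.9747] = 0.01526.
E = z × SE = 2.33 × 0.01526 = 0.03556 ≈ 3.6 percentage points.

3.6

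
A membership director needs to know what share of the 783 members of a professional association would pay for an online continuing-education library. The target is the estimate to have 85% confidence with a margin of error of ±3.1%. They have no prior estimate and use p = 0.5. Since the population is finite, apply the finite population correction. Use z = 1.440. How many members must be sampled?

320

Unadjusted: n₀ = 1.440² × 0.50 × 0.50 / 0.031² ≈ 539.44, so n₀ = 540.
Finite population correction with N = 783: n = n₀ / (1 + (n₀−1)/N) = 540 / (1 + 539/783) = 540 / 1.6884 ≈ 319.83.
Rounding up, n = 320.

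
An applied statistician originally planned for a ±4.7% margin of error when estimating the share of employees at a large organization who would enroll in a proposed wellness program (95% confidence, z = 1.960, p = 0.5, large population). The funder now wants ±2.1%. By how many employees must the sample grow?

1743

At ±4.7%: n = 1.960² × 0.2500 / 0.047² ≈ 434.77 → 435.
At ±2.1%: n = 1.960² × 0.2500 / 0.021² ≈ 2177.78 → 2178.
Additional respondents: 2178 − 435 = 1743.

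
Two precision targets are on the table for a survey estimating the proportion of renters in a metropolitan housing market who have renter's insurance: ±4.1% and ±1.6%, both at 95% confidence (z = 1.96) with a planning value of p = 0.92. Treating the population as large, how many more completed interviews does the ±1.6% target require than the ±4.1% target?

936

At ±4.1%: n = 1.96² × 0.0736 / 0.041² ≈ 168.20 → 169.
At ±1.6%: n = 1.96² × 0.0736 / 0.016² ≈ 1104.46 → 1105.
Additional respondents: 1105 − 169 = 936.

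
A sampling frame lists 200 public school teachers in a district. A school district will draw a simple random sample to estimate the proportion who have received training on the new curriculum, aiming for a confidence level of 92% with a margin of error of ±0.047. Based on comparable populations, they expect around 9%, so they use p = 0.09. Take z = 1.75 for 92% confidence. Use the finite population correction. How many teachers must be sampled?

73

Unadjusted: n₀ = 1.75² × 0.09 × 0.91 / 0.047² ≈ 113.54, so n₀ = 114.
Finite population correction with N = 200: n = n₀ / (1 + (n₀−1)/N) = 114 / (1 + 113/200) = 114 / 1.5650 ≈ 72.84.
Rounding up, n = 73.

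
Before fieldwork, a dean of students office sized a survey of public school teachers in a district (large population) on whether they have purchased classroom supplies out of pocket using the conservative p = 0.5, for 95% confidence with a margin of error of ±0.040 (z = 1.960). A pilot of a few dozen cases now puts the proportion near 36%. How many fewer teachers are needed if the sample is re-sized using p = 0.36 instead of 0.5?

47

Conservative (p = 0.5): n = 1.960² × 0.25 / 0.040² ≈ 600.25 → 601.
Using p = 0.36: p(1−p) = 0.2304, so n = 1.960² × 0.2304 / 0.040² ≈ 553.19 → 554.
Reduction: 601 − 554 = 47.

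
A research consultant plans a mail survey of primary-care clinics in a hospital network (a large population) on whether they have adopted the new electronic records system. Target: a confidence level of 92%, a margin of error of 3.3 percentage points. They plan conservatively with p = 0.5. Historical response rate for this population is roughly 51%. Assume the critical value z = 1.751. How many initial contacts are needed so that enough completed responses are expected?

1381

Completed interviews needed: n₀ = 1.751² × 0.2500 / 0.033² ≈ 703.86 → 704.
At a 51% response rate, contacts needed = 704 / 0.51 ≈ 1380.39 → 1381.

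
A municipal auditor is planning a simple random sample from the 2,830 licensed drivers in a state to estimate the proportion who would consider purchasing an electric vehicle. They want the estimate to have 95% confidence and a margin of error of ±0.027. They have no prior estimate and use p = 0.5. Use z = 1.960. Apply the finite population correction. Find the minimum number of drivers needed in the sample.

Unadjusted: n₀ = 1.960² × 0.50 × 0.50 / 0.027² ≈ 1317.42, so n₀ = 1318.
Finite population correction with N = 2,830: n = n₀ / (1 + (n₀−1)/N) = 1318 / (1 + 1317/2830) = 1318 / 1.4654 ≈ 899.43.
Rounding up, n = 900.

900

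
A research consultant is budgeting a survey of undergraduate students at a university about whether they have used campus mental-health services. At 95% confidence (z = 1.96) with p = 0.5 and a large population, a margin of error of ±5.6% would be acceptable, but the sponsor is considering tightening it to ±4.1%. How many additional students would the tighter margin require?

At ±5.6%: n = 1.96² × 0.2500 / 0.056² ≈ 306.25 → 307.
At ±4.1%: n = 1.96² × 0.2500 / 0.041² ≈ 571.33 → 572.
Additional respondents: 572 − 307 = 265.

265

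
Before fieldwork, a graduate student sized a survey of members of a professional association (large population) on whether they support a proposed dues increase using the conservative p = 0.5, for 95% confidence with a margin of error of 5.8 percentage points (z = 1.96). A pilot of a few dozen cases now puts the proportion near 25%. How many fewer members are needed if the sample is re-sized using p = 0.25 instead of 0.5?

Conservative (p = 0.5): n = 1.96² × 0.25 / 0.058² ≈ 285.49 → 286.
Using p = 0.25: p(1−p) = 0.1875, so n = 1.96² × 0.1875 / 0.058² ≈ 214.12 → 215.
Reduction: 286 − 215 = 71.

71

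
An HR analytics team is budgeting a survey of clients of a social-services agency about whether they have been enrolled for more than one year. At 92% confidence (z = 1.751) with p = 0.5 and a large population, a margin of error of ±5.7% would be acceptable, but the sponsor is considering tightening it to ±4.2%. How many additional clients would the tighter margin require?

At ±5.7%: n = 1.751² × 0.2500 / 0.057² ≈ 235.92 → 236.
At ±4.2%: n = 1.751² × 0.2500 / 0.042² ≈ 434.52 → 435.
Additional respondents: 435 − 236 = 199.

199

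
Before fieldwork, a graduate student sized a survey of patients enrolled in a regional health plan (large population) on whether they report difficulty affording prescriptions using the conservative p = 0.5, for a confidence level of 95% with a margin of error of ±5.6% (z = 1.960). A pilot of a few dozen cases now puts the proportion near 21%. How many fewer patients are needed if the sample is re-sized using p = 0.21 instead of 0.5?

103

Conservative (p = 0.5): n = 1.960² × 0.25 / 0.056² ≈ 306.25 → 307.
Using p = 0.21: p(1−p) = 0.1659, so n = 1.960² × 0.1659 / 0.056² ≈ 203.23 → 204.
Reduction: 307 − 204 = 103.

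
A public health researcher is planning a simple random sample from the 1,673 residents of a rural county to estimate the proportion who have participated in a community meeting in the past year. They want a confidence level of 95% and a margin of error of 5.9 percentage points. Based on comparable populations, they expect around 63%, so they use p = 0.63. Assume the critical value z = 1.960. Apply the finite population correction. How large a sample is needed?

Unadjusted: n₀ = 1.960² × 0.63 × 0.37 / 0.059² ≈ 257.25, so n₀ = 258.
Finite population correction with N = 1,673: n = n₀ / (1 + (n₀−1)/N) = 258 / (1 + 257/1673) = 258 / 1.1536 ≈ 223.64.
Rounding up, n = 224.

224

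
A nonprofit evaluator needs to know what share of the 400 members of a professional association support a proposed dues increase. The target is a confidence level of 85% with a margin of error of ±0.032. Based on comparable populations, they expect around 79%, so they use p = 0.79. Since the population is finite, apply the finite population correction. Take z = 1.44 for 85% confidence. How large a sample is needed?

Unadjusted: n₀ = 1.44² × 0.79 × 0.21 / 0.032² ≈ 335.95, so n₀ = 336.
Finite population correction with N = 400: n = n₀ / (1 + (n₀−1)/N) = 336 / (1 + 335/400) = 336 / 1.8375 ≈ 182.86.
Rounding up, n = 183.

183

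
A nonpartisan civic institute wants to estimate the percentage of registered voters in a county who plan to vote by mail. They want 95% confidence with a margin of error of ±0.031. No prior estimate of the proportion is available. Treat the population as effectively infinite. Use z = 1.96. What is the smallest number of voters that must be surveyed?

With no prior estimate, use p = 0.5, giving p(1−p) = 0.25.
n = z²·p(1−p)/E² = 1.96² × 0.2500 / 0.031² = 3.8416 × 0.2500 / 0.000961 ≈ 999.38.
Rounding up gives n = 1000.

1000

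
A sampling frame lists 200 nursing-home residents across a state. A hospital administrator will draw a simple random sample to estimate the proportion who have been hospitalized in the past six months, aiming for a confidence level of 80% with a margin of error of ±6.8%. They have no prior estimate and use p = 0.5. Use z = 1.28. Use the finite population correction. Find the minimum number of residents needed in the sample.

Unadjusted: n₀ = 1.28² × 0.50 × 0.50 / 0.068² ≈ 88.58, so n₀ = 89.
Finite population correction with N = 200: n = n₀ / (1 + (n₀−1)/N) = 89 / (1 + 88/200) = 89 / 1.4400 ≈ 61.81.
Rounding up, n = 62.

62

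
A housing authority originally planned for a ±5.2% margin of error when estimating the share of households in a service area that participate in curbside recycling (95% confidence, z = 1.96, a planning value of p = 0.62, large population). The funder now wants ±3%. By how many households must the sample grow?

671

At ±5.2%: n = 1.96² × 0.2356 / 0.052² ≈ 334.72 → 335.
At ±3%: n = 1.96² × 0.2356 / 0.030² ≈ 1005.65 → 1006.
Additional respondents: 1006 − 335 = 671.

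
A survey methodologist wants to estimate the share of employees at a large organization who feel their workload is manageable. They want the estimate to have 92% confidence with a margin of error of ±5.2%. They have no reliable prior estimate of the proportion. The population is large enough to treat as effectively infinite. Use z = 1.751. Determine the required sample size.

With no prior estimate, use p = 0.5, giving p(1−p) = 0.25.
n = z²·p(1−p)/E² = 1.751² × 0.2500 / 0.052² = 3.0660 × 0.2500 / 0.002704 ≈ 283.47.
Rounding up gives n = 284.

284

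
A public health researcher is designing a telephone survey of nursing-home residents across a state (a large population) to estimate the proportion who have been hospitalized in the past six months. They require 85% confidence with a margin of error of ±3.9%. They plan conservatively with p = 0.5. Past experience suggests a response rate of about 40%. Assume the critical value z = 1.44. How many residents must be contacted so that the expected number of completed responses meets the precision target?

Completed interviews needed: n₀ = 1.44² × 0.2500 / 0.039² ≈ 340.83 → 341.
At a 40% response rate, contacts needed = 341 / 0.40 ≈ 852.50 → 853.

853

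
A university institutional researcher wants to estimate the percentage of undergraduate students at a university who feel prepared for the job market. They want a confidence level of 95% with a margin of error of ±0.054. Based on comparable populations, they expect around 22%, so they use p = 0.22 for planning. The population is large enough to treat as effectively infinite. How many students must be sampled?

227

For 95% confidence, z = 1.960.
With p = 0.22, p(1−p) = 0.1716.
n = z²·p(1−p)/E² = 1.960² × 0.1716 / 0.054² = 3.8416 × 0.1716 / 0.002916 ≈ 226.07.
Rounding up gives n = 227.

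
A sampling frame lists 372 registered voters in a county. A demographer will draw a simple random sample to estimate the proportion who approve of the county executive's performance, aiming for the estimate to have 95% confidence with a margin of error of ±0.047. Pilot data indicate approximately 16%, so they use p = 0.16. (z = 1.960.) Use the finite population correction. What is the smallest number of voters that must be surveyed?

Unadjusted: n₀ = 1.960² × 0.16 × 0.84 / 0.047² ≈ 233.73, so n₀ = 234.
Finite population correction with N = 372: n = n₀ / (1 + (n₀−1)/N) = 234 / (1 + 233/372) = 234 / 1.6263 ≈ 143.88.
Rounding up, n = 144.

144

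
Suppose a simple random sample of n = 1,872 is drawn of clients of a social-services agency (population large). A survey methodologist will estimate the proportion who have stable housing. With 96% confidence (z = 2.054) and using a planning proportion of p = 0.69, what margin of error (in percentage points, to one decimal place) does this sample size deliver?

2.2

SE(p̂) = √[p(1−p)/n] = √[0.2139/1872] = 0.01069.
E = z × SE = 2.054 × 0.01069 = 0.02196, or 2.2 percentage points.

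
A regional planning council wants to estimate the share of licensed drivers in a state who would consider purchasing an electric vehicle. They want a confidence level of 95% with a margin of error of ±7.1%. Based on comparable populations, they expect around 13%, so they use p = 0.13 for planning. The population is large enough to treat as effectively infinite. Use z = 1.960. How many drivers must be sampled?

87

With p = 0.13, p(1−p) = 0.1131.
n = z²·p(1−p)/E² = 1.960² × 0.1131 / 0.071² = 3.8416 × 0.1131 / 0.005041 ≈ 86.19.
Rounding up gives n = 87.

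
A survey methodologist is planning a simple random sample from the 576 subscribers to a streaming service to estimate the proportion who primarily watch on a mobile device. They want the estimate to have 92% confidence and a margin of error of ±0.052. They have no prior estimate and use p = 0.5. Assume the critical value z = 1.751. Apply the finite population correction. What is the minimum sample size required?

Unadjusted: n₀ = 1.751² × 0.50 × 0.50 / 0.052² ≈ 283.47, so n₀ = 284.
Finite population correction with N = 576: n = n₀ / (1 + (n₀−1)/N) = 284 / (1 + 283/576) = 284 / 1.4913 ≈ 190.44.
Rounding up, n = 191.

191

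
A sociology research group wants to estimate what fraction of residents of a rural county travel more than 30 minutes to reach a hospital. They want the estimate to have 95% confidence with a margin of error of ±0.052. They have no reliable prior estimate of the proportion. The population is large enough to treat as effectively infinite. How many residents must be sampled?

For 95% confidence, z = 1.960.
With no prior estimate, use p = 0.5, giving p(1−p) = 0.25.
n = z²·p(1−p)/E² = 1.960² × 0.2500 / 0.052² = 3.8416 × 0.2500 / 0.002704 ≈ 355.18.
Rounding up gives n = 356.

356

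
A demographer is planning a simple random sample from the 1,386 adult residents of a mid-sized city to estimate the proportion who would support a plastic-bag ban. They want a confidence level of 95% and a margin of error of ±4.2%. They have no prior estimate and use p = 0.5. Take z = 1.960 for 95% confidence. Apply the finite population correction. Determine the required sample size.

392

Unadjusted: n₀ = 1.960² × 0.50 × 0.50 / 0.042² ≈ 544.44, so n₀ = 545.
Finite population correction with N = 1,386: n = n₀ / (1 + (n₀−1)/N) = 545 / (1 + 544/1386) = 545 / 1.3925 ≈ 391.38.
Rounding up, n = 392.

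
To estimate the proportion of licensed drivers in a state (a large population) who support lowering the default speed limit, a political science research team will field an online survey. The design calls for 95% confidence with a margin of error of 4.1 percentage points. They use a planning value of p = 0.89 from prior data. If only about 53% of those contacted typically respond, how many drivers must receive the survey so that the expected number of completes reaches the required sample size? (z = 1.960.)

Completed interviews needed: n₀ = 1.960² × 0.0979 / 0.041² ≈ 223.73 → 224.
At a 53% response rate, contacts needed = 224 / 0.53 ≈ 422.64 → 423.

423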